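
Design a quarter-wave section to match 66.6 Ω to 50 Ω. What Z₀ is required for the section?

Z_qwt ≈ 57.7 Ω

Z_qwt = √(Z_0·R_L) = √(50 × 66.6) = √3330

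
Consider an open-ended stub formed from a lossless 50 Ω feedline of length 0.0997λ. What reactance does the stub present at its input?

X_in ≈ -69.1 Ω (capacitive)

βl = 2π × 0.0997 = 35.9°
tan(βl) = 0.724
For an open-ended stub, Z_in = −jZ_0·cot(βl) = −jZ_0/tan(βl)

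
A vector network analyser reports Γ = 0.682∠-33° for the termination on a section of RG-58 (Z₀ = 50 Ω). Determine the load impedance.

Z_L = Z_0·(1 + Γ)/(1 − Γ) = 50·(1.57 − j0.371)/(0.428 + j0.371)

Z_L ≈ 83.3 − j116 Ω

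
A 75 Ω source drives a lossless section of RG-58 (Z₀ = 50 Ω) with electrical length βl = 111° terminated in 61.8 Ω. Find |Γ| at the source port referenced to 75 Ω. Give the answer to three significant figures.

tan(βl) = -2.61
Z_in = Z_0·(Z_L + jZ_0·tanβl)/(Z_0 + jZ_L·tanβl) = 42.3 + j6.05 Ω
Γ_s = (Z_in − Z_s)/(Z_in + Z_s) = (-32.7 + j6.05)/(117 + j6.05), |Γ_s| = 0.283

|Γ| ≈ 0.283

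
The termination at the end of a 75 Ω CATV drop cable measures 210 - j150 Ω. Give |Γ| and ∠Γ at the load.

Γ ≈ 0.627 ∠ -20.3°

Γ = (Z_L − Z_0)/(Z_L + Z_0) = (135 − j150)/(285 − j150)
|Γ| = 202/322 = 0.627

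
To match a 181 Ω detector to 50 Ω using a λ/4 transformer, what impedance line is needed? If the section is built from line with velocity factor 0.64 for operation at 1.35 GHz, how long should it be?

Z_qwt = √(Z_0·R_L) = √(50 × 181) = √9050
λ = 0.64·c/f = 0.142 m, so l = λ/4 = 0.0356 m

Z_qwt ≈ 95.1 Ω; length ≈ 3.56 cm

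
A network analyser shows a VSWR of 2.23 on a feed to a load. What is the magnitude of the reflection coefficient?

|Γ| = (S − 1)/(S + 1) = (2.23 − 1)/(2.23 + 1) = 1.23/3.23

|Γ| ≈ 0.381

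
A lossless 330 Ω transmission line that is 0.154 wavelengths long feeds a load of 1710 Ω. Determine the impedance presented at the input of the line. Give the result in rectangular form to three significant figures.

Z_in ≈ 92.3 − j215 Ω

βl = 2π × 0.154 = 55.4°
tan(βl) = tan(55.4°) = 1.45
Z_in = Z_0·(Z_L + jZ_0·tanβl)/(Z_0 + jZ_L·tanβl)
     = 330·(1710 + j479)/(330 + j2480)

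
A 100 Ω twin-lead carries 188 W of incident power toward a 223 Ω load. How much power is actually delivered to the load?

Γ = (223 − 100)/(223 + 100) = 0.381
|Γ|² = 0.145
P_refl = |Γ|²·P_inc = 27.3 W, P_del = (1 − |Γ|²)·P_inc = 161 W

P_delivered ≈ 161 W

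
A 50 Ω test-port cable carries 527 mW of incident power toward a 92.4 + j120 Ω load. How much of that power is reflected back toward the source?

P_reflected ≈ 246 mW

|Γ| = |(42.4 + j120)/(142.4 + j120)| = 0.683
|Γ|² = 0.467
P_refl = |Γ|²·P_inc = 246 mW, P_del = (1 − |Γ|²)·P_inc = 281 mW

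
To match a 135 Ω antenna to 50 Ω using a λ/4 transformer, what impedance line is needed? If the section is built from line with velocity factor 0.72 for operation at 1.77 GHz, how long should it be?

Z_qwt = √(Z_0·R_L) = √(50 × 135) = √6750
λ = 0.72·c/f = 0.122 m, so l = λ/4 = 0.0305 m

Z_qwt ≈ 82.2 Ω; length ≈ 3.05 cm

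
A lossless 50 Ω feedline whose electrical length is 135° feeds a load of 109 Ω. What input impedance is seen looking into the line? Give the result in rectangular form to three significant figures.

tan(βl) = tan(135°) = -1
Z_in = Z_0·(Z_L + jZ_0·tanβl)/(Z_0 + jZ_L·tanβl)
     = 50·(109 − j50)/(50 − j109)

Z_in ≈ 37.9 + j32.6 Ω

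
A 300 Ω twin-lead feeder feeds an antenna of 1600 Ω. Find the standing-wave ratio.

Γ = (1600 − 300)/(1600 + 300) = 0.684
VSWR = (1 + 0.684)/(1 − 0.684)

VSWR ≈ 5.33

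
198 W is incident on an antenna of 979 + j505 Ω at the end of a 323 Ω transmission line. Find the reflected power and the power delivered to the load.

|Γ| = |(656 + j505)/(1302 + j505)| = 0.593
|Γ|² = 0.351
P_refl = |Γ|²·P_inc = 69.6 W, P_del = (1 − |Γ|²)·P_inc = 128 W

P_reflected ≈ 69.6 W; P_delivered ≈ 128 W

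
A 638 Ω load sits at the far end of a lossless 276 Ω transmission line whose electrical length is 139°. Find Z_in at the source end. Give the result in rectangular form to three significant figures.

tan(βl) = tan(139°) = -0.869
Z_in = Z_0·(Z_L + jZ_0·tanβl)/(Z_0 + jZ_L·tanβl)
     = 276·(638 − j240)/(276 − j555)

Z_in ≈ 222 + j207 Ω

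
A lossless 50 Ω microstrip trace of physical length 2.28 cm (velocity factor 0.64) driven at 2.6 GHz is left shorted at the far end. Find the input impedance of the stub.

Z_in ≈ −j129 Ω

λ = v/f = 0.64·c / 2.6 GHz = 0.0738 m
βl = 2π·l/λ = 2π × 0.309 = 111°
tan(βl) = -2.58
For a shorted stub, Z_in = jZ_0·tan(βl)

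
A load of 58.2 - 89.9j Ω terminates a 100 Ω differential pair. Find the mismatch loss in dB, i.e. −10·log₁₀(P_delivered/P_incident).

Γ = (-41.8 − j89.9)/(158.2 − j89.9), |Γ| = 0.545
|Γ|² = 0.297, so P_del/P_inc = 1 − |Γ|² = 0.703
ML = −10·log₁₀(1 − |Γ|²)

mismatch loss ≈ 1.53 dB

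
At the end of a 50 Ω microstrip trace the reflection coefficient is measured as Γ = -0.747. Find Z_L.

Z_L ≈ 7.24 Ω

Z_L = Z_0·(1 + Γ)/(1 − Γ) = 50·(0.253)/(1.75)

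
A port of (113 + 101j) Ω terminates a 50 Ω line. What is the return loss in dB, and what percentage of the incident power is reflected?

RL ≈ 4.14 dB; 38.5% of incident power reflected

Γ = (63 + j101)/(163 + j101), |Γ| = 0.621
RL = −20·log₁₀(0.621) = 4.14 dB
P_refl/P_inc = |Γ|² = 0.385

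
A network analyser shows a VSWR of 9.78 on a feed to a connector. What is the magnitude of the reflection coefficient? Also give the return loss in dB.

|Γ| ≈ 0.814; return loss ≈ 1.78 dB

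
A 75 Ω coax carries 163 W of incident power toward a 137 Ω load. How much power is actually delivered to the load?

P_delivered ≈ 149 W

Γ = (137 − 75)/(137 + 75) = 0.292
|Γ|² = 0.0855
P_refl = |Γ|²·P_inc = 13.9 W, P_del = (1 − |Γ|²)·P_inc = 149 W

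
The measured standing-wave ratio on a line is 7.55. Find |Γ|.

|Γ| ≈ 0.766

|Γ| = (S − 1)/(S + 1) = (7.55 − 1)/(7.55 + 1) = 6.55/8.55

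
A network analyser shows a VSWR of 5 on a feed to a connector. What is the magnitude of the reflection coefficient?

|Γ| ≈ 0.667

|Γ| = (S − 1)/(S + 1) = (5 − 1)/(5 + 1) = 4/6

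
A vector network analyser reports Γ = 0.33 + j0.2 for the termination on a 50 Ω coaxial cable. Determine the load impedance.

Z_L = Z_0·(1 + Γ)/(1 − Γ) = 50·(1.33 + j0.2)/(0.67 − j0.2)

Z_L ≈ 87 + j40.9 Ω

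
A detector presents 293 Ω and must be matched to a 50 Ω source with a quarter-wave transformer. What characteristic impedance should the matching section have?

Z_qwt = √(Z_0·R_L) = √(50 × 293) = √14650

Z_qwt ≈ 121 Ω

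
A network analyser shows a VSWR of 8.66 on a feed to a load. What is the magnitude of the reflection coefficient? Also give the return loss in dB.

|Γ| ≈ 0.793; return loss ≈ 2.01 dB

|Γ| = (S − 1)/(S + 1) = (8.66 − 1)/(8.66 + 1) = 7.66/9.66
RL = −20·log₁₀|Γ| = −20·log₁₀(0.793)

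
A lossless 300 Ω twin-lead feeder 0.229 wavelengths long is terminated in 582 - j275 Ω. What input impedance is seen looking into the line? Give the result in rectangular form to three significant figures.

βl = 2π × 0.229 = 82.4°
tan(βl) = tan(82.4°) = 7.53
Z_in = Z_0·(Z_L + jZ_0·tanβl)/(Z_0 + jZ_L·tanβl)
     = 300·(582 + j1990)/(2370 + j4390)

Z_in ≈ 122 + j26 Ω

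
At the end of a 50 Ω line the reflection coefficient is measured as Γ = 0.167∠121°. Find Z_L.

Z_L = Z_0·(1 + Γ)/(1 − Γ) = 50·(0.914 + j0.143)/(1.09 − j0.143)

Z_L ≈ 40.5 + j11.9 Ω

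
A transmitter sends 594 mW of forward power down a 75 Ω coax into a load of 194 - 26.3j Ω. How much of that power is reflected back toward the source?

|Γ| = |(119 − j26.3)/(269 − j26.3)| = 0.451
|Γ|² = 0.203
P_refl = |Γ|²·P_inc = 121 mW, P_del = (1 − |Γ|²)·P_inc = 473 mW

P_reflected ≈ 121 mW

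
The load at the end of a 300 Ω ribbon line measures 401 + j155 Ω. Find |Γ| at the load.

Γ = (Z_L − Z_0)/(Z_L + Z_0) = (101 + j155)/(701 + j155)
|Γ| = 185/718

|Γ| ≈ 0.258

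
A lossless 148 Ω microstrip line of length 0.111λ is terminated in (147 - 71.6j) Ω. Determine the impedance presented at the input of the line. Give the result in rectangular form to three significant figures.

Z_in ≈ 93.8 − j18.2 Ω

βl = 2π × 0.111 = 40°
tan(βl) = tan(40°) = 0.838
Z_in = Z_0·(Z_L + jZ_0·tanβl)/(Z_0 + jZ_L·tanβl)
     = 148·(147 + j52.4)/(208 + j123)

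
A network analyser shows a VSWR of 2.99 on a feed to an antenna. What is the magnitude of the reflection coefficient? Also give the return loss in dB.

|Γ| ≈ 0.499; return loss ≈ 6.04 dB

|Γ| = (S − 1)/(S + 1) = (2.99 − 1)/(2.99 + 1) = 1.99/3.99
RL = −20·log₁₀|Γ| = −20·log₁₀(0.499)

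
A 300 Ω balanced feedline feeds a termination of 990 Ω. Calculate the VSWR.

VSWR ≈ 3.3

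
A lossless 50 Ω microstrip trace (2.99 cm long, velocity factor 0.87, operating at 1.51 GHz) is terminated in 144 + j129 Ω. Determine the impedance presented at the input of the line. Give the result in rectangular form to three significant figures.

λ = v/f = 0.87·c / 1.51 GHz = 0.173 m
βl = 2π·l/λ = 2π × 0.173 = 62.3°
tan(βl) = tan(62.3°) = 1.9
Z_in = Z_0·(Z_L + jZ_0·tanβl)/(Z_0 + jZ_L·tanβl)
     = 50·(144 + j224)/(-195 + j274)

Z_in ≈ 14.7 − j36.8 Ω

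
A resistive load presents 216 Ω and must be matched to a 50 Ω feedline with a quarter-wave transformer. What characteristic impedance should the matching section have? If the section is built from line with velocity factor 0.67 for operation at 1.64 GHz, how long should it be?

Z_qwt = √(Z_0·R_L) = √(50 × 216) = √10800
λ = 0.67·c/f = 0.123 m, so l = λ/4 = 0.0306 m

Z_qwt ≈ 104 Ω; length ≈ 3.06 cm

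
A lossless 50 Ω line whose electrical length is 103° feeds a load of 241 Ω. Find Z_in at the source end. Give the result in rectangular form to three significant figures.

tan(βl) = tan(103°) = -4.33
Z_in = Z_0·(Z_L + jZ_0·tanβl)/(Z_0 + jZ_L·tanβl)
     = 50·(241 − j217)/(50 − j1040)

Z_in ≈ 10.9 + j11 Ω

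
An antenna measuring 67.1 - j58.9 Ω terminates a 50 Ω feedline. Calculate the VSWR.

VSWR ≈ 2.76

Γ = (Z_L − Z_0)/(Z_L + Z_0) = (17.1 − j58.9)/(117.1 − j58.9)
|Γ| = 61.3/131 = 0.468
VSWR = (1 + |Γ|)/(1 − |Γ|) = 1.47/0.532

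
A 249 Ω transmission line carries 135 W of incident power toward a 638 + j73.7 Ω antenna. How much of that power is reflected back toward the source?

|Γ| = |(389 + j73.7)/(887 + j73.7)| = 0.445
|Γ|² = 0.198
P_refl = |Γ|²·P_inc = 26.7 W, P_del = (1 − |Γ|²)·P_inc = 108 W

P_reflected ≈ 26.7 W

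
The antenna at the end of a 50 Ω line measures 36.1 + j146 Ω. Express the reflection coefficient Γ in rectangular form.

Γ = (Z_L − Z_0)/(Z_L + Z_0) = (-13.9 + j146)/(86.1 + j146)

Γ ≈ 0.7 + j0.508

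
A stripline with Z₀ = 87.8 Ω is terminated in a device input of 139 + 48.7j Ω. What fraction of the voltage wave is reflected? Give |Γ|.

Γ = (Z_L − Z_0)/(Z_L + Z_0) = (51.2 + j48.7)/(226.8 + j48.7)
|Γ| = 70.7/232

|Γ| ≈ 0.305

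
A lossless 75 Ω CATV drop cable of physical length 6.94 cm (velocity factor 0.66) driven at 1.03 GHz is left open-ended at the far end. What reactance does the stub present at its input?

X_in ≈ 62.9 Ω (inductive)

λ = v/f = 0.66·c / 1.03 GHz = 0.192 m
βl = 2π·l/λ = 2π × 0.361 = 130°
tan(βl) = -1.19
For an open-ended stub, Z_in = −jZ_0·cot(βl) = −jZ_0/tan(βl)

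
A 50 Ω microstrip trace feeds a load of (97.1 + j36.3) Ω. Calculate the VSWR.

Γ = (Z_L − Z_0)/(Z_L + Z_0) = (47.1 + j36.3)/(147.1 + j36.3)
|Γ| = 59.5/152 = 0.392
VSWR = (1 + |Γ|)/(1 − |Γ|) = 1.39/0.608

VSWR ≈ 2.29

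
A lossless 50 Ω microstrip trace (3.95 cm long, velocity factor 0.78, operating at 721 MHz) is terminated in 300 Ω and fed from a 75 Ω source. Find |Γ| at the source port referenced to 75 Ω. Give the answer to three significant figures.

λ = v/f = 0.78·c / 721 MHz = 0.325 m
βl = 2π·l/λ = 2π × 0.122 = 43.8°
tan(βl) = 0.959
Z_in = Z_0·(Z_L + jZ_0·tanβl)/(Z_0 + jZ_L·tanβl) = 16.9 − j49.2 Ω
Γ_s = (Z_in − Z_s)/(Z_in + Z_s) = (-58.1 − j49.2)/(91.9 − j49.2), |Γ_s| = 0.731

|Γ| ≈ 0.731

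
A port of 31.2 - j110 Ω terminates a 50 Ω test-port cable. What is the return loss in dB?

RL ≈ 1.76 dB

Γ = (-18.8 − j110)/(81.2 − j110), |Γ| = 0.816
RL = −20·log₁₀|Γ| = −20·log₁₀(0.816)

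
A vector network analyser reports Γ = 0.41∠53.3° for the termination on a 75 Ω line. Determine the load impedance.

Z_L ≈ 92 + j72.7 Ω

Z_L = Z_0·(1 + Γ)/(1 − Γ) = 75·(1.25 + j0.329)/(0.755 − j0.329)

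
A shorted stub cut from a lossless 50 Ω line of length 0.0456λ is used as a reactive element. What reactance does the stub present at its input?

βl = 2π × 0.0456 = 16.4°
tan(βl) = 0.295
For a shorted stub, Z_in = jZ_0·tan(βl)

X_in ≈ 14.7 Ω (inductive)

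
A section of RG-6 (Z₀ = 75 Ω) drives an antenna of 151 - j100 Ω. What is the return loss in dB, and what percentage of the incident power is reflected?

RL ≈ 5.88 dB; 25.8% of incident power reflected

Γ = (76 − j100)/(226 − j100), |Γ| = 0.508
RL = −20·log₁₀(0.508) = 5.88 dB
P_refl/P_inc = |Γ|² = 0.258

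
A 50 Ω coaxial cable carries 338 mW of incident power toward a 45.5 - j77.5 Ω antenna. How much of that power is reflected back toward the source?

|Γ| = |(-4.5 − j77.5)/(95.5 − j77.5)| = 0.631
|Γ|² = 0.398
P_refl = |Γ|²·P_inc = 135 mW, P_del = (1 − |Γ|²)·P_inc = 203 mW

P_reflected ≈ 135 mW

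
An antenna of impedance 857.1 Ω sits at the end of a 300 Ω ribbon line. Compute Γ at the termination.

Γ = (Z_L − Z_0)/(Z_L + Z_0) = (857.1 − 300)/(857.1 + 300) = 557.1/1157

Γ = 0.481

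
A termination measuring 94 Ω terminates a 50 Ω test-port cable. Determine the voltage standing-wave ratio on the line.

Γ = (94 − 50)/(94 + 50) = 0.306
VSWR = (1 + 0.306)/(1 − 0.306)

VSWR ≈ 1.88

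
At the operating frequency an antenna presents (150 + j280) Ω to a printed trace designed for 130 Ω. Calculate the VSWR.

VSWR ≈ 5.87

Γ = (Z_L − Z_0)/(Z_L + Z_0) = (20 + j280)/(280 + j280)
|Γ| = 281/396 = 0.709
VSWR = (1 + |Γ|)/(1 − |Γ|) = 1.71/0.291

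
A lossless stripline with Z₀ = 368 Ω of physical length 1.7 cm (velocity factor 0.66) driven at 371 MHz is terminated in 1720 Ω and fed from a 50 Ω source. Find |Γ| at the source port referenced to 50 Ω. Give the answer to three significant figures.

|Γ| ≈ 0.941

λ = v/f = 0.66·c / 371 MHz = 0.534 m
βl = 2π·l/λ = 2π × 0.0319 = 11.5°
tan(βl) = 0.203
Z_in = Z_0·(Z_L + jZ_0·tanβl)/(Z_0 + jZ_L·tanβl) = 943 − j819 Ω
Γ_s = (Z_in − Z_s)/(Z_in + Z_s) = (893 − j819)/(993 − j819), |Γ_s| = 0.941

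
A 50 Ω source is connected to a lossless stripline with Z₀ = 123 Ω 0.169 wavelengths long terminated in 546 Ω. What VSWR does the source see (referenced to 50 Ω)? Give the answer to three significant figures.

VSWR ≈ 4.17

βl = 2π × 0.169 = 60.8°
tan(βl) = 1.79
Z_in = Z_0·(Z_L + jZ_0·tanβl)/(Z_0 + jZ_L·tanβl) = 35.8 − j64.1 Ω
Γ_s = (Z_in − Z_s)/(Z_in + Z_s) = (-14.2 − j64.1)/(85.8 − j64.1), |Γ_s| = 0.613
VSWR = (1 + |Γ_s|)/(1 − |Γ_s|)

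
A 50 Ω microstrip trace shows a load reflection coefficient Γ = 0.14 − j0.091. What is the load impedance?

Z_L ≈ 65 − j12.2 Ω

Z_L = Z_0·(1 + Γ)/(1 − Γ) = 50·(1.14 − j0.091)/(0.86 + j0.091)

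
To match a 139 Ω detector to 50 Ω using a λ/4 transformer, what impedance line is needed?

Z_qwt = √(Z_0·R_L) = √(50 × 139) = √6950

Z_qwt ≈ 83.4 Ω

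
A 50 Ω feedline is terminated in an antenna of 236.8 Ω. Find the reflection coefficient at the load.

Γ = (Z_L − Z_0)/(Z_L + Z_0) = (236.8 − 50)/(236.8 + 50) = 186.8/286.8

Γ = 0.651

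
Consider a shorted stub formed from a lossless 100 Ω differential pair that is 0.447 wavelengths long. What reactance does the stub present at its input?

X_in ≈ -34.6 Ω (capacitive)

βl = 2π × 0.447 = 161°
tan(βl) = -0.346
For a shorted stub, Z_in = jZ_0·tan(βl)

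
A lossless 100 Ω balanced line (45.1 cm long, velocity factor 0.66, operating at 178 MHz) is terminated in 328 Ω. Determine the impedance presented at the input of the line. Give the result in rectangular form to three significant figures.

Z_in ≈ 80.8 + j112 Ω

λ = v/f = 0.66·c / 178 MHz = 1.11 m
βl = 2π·l/λ = 2π × 0.405 = 146°
tan(βl) = tan(146°) = -0.676
Z_in = Z_0·(Z_L + jZ_0·tanβl)/(Z_0 + jZ_L·tanβl)
     = 100·(328 − j67.6)/(100 − j222)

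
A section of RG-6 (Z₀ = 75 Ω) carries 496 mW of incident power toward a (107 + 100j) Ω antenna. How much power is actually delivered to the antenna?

|Γ| = |(32 + j100)/(182 + j100)| = 0.506
|Γ|² = 0.256
P_refl = |Γ|²·P_inc = 127 mW, P_del = (1 − |Γ|²)·P_inc = 369 mW

P_delivered ≈ 369 mW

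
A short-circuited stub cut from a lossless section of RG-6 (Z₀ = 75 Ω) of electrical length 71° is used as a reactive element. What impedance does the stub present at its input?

Z_in ≈ +j218 Ω

tan(βl) = 2.9
For a short-circuited stub, Z_in = jZ_0·tan(βl)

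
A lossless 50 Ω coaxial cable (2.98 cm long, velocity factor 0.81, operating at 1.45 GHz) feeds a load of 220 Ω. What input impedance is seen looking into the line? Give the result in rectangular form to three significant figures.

λ = v/f = 0.81·c / 1.45 GHz = 0.168 m
βl = 2π·l/λ = 2π × 0.178 = 64°
tan(βl) = tan(64°) = 2.05
Z_in = Z_0·(Z_L + jZ_0·tanβl)/(Z_0 + jZ_L·tanβl)
     = 50·(220 + j103)/(50 + j451)

Z_in ≈ 13.9 − j22.8 Ω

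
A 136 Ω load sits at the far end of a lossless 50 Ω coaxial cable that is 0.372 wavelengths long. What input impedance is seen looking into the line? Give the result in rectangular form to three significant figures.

Z_in ≈ 31.5 + j37 Ω

βl = 2π × 0.372 = 134°
tan(βl) = tan(134°) = -1.04
Z_in = Z_0·(Z_L + jZ_0·tanβl)/(Z_0 + jZ_L·tanβl)
     = 50·(136 − j51.9)/(50 − j141)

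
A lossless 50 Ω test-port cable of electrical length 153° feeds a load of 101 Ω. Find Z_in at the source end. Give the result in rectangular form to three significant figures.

Z_in ≈ 61.8 + j38.1 Ω

tan(βl) = tan(153°) = -0.51
Z_in = Z_0·(Z_L + jZ_0·tanβl)/(Z_0 + jZ_L·tanβl)
     = 50·(101 − j25.5)/(50 − j51.5)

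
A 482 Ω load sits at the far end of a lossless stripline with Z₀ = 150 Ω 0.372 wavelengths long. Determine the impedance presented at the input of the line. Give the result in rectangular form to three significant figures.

Z_in ≈ 82.6 + j120 Ω

βl = 2π × 0.372 = 134°
tan(βl) = tan(134°) = -1.04
Z_in = Z_0·(Z_L + jZ_0·tanβl)/(Z_0 + jZ_L·tanβl)
     = 150·(482 − j156)/(150 − j501)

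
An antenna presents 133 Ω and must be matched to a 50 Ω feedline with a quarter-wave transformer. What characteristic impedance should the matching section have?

Z_qwt ≈ 81.5 Ω

Z_qwt = √(Z_0·R_L) = √(50 × 133) = √6650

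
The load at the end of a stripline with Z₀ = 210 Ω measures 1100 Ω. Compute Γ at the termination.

Γ = 0.679

Γ = (Z_L − Z_0)/(Z_L + Z_0) = (1100 − 210)/(1100 + 210) = 890/1310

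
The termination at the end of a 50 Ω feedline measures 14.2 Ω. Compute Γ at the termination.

Γ = (Z_L − Z_0)/(Z_L + Z_0) = (14.2 − 50)/(14.2 + 50) = -35.8/64.2

Γ = -0.558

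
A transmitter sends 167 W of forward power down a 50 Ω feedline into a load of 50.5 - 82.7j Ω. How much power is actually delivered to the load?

P_delivered ≈ 99.6 W

|Γ| = |(0.5 − j82.7)/(100.5 − j82.7)| = 0.635
|Γ|² = 0.404
P_refl = |Γ|²·P_inc = 67.4 W, P_del = (1 − |Γ|²)·P_inc = 99.6 W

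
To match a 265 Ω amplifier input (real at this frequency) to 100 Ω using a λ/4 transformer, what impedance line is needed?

Z_qwt ≈ 163 Ω

Z_qwt = √(Z_0·R_L) = √(100 × 265) = √26500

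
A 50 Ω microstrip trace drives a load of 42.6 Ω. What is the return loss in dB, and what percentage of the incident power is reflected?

RL ≈ 21.9 dB; 0.639% of incident power reflected

Γ = (42.6 − 50)/(42.6 + 50) = -0.0799
RL = −20·log₁₀(0.0799) = 21.9 dB
P_refl/P_inc = |Γ|² = 0.00639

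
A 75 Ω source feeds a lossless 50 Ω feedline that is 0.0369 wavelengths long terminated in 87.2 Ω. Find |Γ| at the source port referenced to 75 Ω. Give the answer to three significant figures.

βl = 2π × 0.0369 = 13.3°
tan(βl) = 0.236
Z_in = Z_0·(Z_L + jZ_0·tanβl)/(Z_0 + jZ_L·tanβl) = 78.7 − j20.6 Ω
Γ_s = (Z_in − Z_s)/(Z_in + Z_s) = (3.72 − j20.6)/(154 − j20.6), |Γ_s| = 0.135

|Γ| ≈ 0.135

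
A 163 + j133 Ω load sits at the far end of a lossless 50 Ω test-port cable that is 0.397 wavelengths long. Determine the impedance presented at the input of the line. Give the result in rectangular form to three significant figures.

Z_in ≈ 16.9 + j45.5 Ω

βl = 2π × 0.397 = 143°
tan(βl) = tan(143°) = -0.756
Z_in = Z_0·(Z_L + jZ_0·tanβl)/(Z_0 + jZ_L·tanβl)
     = 50·(163 + j95.2)/(151 − j123)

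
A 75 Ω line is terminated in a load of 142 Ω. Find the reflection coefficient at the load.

Γ = (Z_L − Z_0)/(Z_L + Z_0) = (142 − 75)/(142 + 75) = 67/217

Γ = 0.309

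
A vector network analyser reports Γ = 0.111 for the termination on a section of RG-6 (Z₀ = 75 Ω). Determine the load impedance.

Z_L ≈ 93.7 Ω

Z_L = Z_0·(1 + Γ)/(1 − Γ) = 75·(1.11)/(0.889)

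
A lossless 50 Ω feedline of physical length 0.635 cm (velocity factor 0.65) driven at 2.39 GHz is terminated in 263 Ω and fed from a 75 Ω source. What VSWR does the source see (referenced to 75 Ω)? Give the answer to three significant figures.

VSWR ≈ 4.5

λ = v/f = 0.65·c / 2.39 GHz = 0.0816 m
βl = 2π·l/λ = 2π × 0.0778 = 28°
tan(βl) = 0.532
Z_in = Z_0·(Z_L + jZ_0·tanβl)/(Z_0 + jZ_L·tanβl) = 38.2 − j80.3 Ω
Γ_s = (Z_in − Z_s)/(Z_in + Z_s) = (-36.8 − j80.3)/(113 − j80.3), |Γ_s| = 0.636
VSWR = (1 + |Γ_s|)/(1 − |Γ_s|)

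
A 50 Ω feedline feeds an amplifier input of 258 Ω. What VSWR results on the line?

For a purely resistive load, VSWR = R_L/Z_0 or Z_0/R_L (whichever > 1) = 258/50

VSWR ≈ 5.16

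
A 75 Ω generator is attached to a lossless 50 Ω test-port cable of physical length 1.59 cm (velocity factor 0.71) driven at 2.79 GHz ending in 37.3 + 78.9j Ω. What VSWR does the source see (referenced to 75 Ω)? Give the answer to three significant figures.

VSWR ≈ 5.81

λ = v/f = 0.71·c / 2.79 GHz = 0.0763 m
βl = 2π·l/λ = 2π × 0.208 = 75°
tan(βl) = 3.73
Z_in = Z_0·(Z_L + jZ_0·tanβl)/(Z_0 + jZ_L·tanβl) = 17.6 − j44.3 Ω
Γ_s = (Z_in − Z_s)/(Z_in + Z_s) = (-57.4 − j44.3)/(92.6 − j44.3), |Γ_s| = 0.706
VSWR = (1 + |Γ_s|)/(1 − |Γ_s|)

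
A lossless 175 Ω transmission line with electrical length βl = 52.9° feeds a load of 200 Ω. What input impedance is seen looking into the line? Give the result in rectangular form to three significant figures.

Z_in ≈ 167 − j21.6 Ω

tan(βl) = tan(52.9°) = 1.32
Z_in = Z_0·(Z_L + jZ_0·tanβl)/(Z_0 + jZ_L·tanβl)
     = 175·(200 + j231)/(175 + j264)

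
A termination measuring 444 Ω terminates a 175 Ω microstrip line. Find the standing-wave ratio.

VSWR ≈ 2.54

For a purely resistive load, VSWR = R_L/Z_0 or Z_0/R_L (whichever > 1) = 444/175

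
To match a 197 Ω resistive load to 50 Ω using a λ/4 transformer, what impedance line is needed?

Z_qwt = √(Z_0·R_L) = √(50 × 197) = √9850

Z_qwt ≈ 99.2 Ω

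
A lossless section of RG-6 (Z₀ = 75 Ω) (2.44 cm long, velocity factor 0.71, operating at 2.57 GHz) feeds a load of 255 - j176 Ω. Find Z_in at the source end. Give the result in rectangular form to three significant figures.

λ = v/f = 0.71·c / 2.57 GHz = 0.0829 m
βl = 2π·l/λ = 2π × 0.294 = 106°
tan(βl) = tan(106°) = -3.49
Z_in = Z_0·(Z_L + jZ_0·tanβl)/(Z_0 + jZ_L·tanβl)
     = 75·(255 − j438)/(-539 − j890)

Z_in ≈ 17.5 + j32.1 Ω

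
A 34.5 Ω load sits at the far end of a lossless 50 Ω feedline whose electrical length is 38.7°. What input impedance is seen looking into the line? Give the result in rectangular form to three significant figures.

tan(βl) = tan(38.7°) = 0.801
Z_in = Z_0·(Z_L + jZ_0·tanβl)/(Z_0 + jZ_L·tanβl)
     = 50·(34.5 + j40.1)/(50 + j27.6)

Z_in ≈ 43.4 + j16.1 Ω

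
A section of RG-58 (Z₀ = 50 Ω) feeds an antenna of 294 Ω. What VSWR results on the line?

VSWR ≈ 5.88

Γ = (294 − 50)/(294 + 50) = 0.709
VSWR = (1 + 0.709)/(1 − 0.709)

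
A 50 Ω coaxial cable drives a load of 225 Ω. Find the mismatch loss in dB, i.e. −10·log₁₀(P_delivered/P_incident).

Γ = (225 − 50)/(225 + 50) = 0.636
|Γ|² = 0.405, so P_del/P_inc = 1 − |Γ|² = 0.595
ML = −10·log₁₀(1 − |Γ|²)

mismatch loss ≈ 2.25 dB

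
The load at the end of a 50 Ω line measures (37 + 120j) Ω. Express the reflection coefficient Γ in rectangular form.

Γ = (Z_L − Z_0)/(Z_L + Z_0) = (-13 + j120)/(87 + j120)

Γ ≈ 0.604 + j0.546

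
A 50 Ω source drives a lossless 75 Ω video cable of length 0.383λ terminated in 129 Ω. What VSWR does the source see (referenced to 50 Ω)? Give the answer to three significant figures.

VSWR ≈ 2.05

βl = 2π × 0.383 = 138°
tan(βl) = -0.904
Z_in = Z_0·(Z_L + jZ_0·tanβl)/(Z_0 + jZ_L·tanβl) = 68.6 + j38.8 Ω
Γ_s = (Z_in − Z_s)/(Z_in + Z_s) = (18.6 + j38.8)/(119 + j38.8), |Γ_s| = 0.345
VSWR = (1 + |Γ_s|)/(1 − |Γ_s|)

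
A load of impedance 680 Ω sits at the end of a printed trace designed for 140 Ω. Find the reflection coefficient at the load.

Γ = (Z_L − Z_0)/(Z_L + Z_0) = (680 − 140)/(680 + 140) = 540/820

Γ = 0.659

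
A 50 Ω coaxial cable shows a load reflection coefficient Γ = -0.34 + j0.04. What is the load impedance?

Z_L ≈ 24.6 + j2.23 Ω

Z_L = Z_0·(1 + Γ)/(1 − Γ) = 50·(0.66 + j0.04)/(1.34 − j0.04)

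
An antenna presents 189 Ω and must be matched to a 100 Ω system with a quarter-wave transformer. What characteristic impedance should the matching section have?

Z_qwt ≈ 137 Ω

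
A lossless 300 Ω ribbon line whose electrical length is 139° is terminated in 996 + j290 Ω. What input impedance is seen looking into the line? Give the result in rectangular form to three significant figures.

Z_in ≈ 149 + j250 Ω

tan(βl) = tan(139°) = -0.869
Z_in = Z_0·(Z_L + jZ_0·tanβl)/(Z_0 + jZ_L·tanβl)
     = 300·(996 + j29.2)/(552 − j866)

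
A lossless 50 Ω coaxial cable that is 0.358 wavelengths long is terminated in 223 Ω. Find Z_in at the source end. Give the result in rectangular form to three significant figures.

βl = 2π × 0.358 = 129°
tan(βl) = tan(129°) = -1.24
Z_in = Z_0·(Z_L + jZ_0·tanβl)/(Z_0 + jZ_L·tanβl)
     = 50·(223 − j62)/(50 − j277)

Z_in ≈ 17.9 + j37.1 Ω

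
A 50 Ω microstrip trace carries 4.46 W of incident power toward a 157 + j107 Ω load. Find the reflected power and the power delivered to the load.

P_reflected ≈ 1.88 W; P_delivered ≈ 2.58 W

|Γ| = |(107 + j107)/(207 + j107)| = 0.649
|Γ|² = 0.422
P_refl = |Γ|²·P_inc = 1.88 W, P_del = (1 − |Γ|²)·P_inc = 2.58 W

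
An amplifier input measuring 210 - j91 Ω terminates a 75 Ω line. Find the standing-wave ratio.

Γ = (Z_L − Z_0)/(Z_L + Z_0) = (135 − j91)/(285 − j91)
|Γ| = 163/299 = 0.544
VSWR = (1 + |Γ|)/(1 − |Γ|) = 1.54/0.456

VSWR ≈ 3.39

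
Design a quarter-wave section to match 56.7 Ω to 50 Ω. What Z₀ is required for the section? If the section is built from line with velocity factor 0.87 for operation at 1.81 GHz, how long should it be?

Z_qwt = √(Z_0·R_L) = √(50 × 56.7) = √2835
λ = 0.87·c/f = 0.144 m, so l = λ/4 = 0.036 m

Z_qwt ≈ 53.2 Ω; length ≈ 3.6 cm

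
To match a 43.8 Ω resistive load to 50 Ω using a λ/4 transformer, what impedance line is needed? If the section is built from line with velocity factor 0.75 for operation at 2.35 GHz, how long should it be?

Z_qwt = √(Z_0·R_L) = √(50 × 43.8) = √2190
λ = 0.75·c/f = 0.0957 m, so l = λ/4 = 0.0239 m

Z_qwt ≈ 46.8 Ω; length ≈ 2.39 cm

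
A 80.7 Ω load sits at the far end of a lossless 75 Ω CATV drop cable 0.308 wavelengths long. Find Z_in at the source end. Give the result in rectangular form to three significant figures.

Z_in ≈ 70.9 + j3.46 Ω

βl = 2π × 0.308 = 111°
tan(βl) = tan(111°) = -2.62
Z_in = Z_0·(Z_L + jZ_0·tanβl)/(Z_0 + jZ_L·tanβl)
     = 75·(80.7 − j197)/(75 − j212)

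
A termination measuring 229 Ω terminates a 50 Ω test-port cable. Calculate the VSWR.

VSWR ≈ 4.58

For a purely resistive load, VSWR = R_L/Z_0 or Z_0/R_L (whichever > 1) = 229/50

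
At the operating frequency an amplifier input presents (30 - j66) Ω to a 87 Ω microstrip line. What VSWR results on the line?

Γ = (Z_L − Z_0)/(Z_L + Z_0) = (-57 − j66)/(117 − j66)
|Γ| = 87.2/134 = 0.649
VSWR = (1 + |Γ|)/(1 − |Γ|) = 1.65/0.351

VSWR ≈ 4.7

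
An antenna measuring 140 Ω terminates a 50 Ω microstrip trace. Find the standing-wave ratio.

VSWR ≈ 2.8

Γ = (140 − 50)/(140 + 50) = 0.474
VSWR = (1 + 0.474)/(1 − 0.474)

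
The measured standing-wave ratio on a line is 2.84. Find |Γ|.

|Γ| ≈ 0.479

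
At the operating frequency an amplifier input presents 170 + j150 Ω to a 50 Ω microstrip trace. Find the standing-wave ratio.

Γ = (Z_L − Z_0)/(Z_L + Z_0) = (120 + j150)/(220 + j150)
|Γ| = 192/266 = 0.721
VSWR = (1 + |Γ|)/(1 − |Γ|) = 1.72/0.279

VSWR ≈ 6.18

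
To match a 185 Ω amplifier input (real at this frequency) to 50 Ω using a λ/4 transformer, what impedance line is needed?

Z_qwt ≈ 96.2 Ω

Z_qwt = √(Z_0·R_L) = √(50 × 185) = √9250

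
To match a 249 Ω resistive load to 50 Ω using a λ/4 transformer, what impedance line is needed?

Z_qwt ≈ 112 Ω

Z_qwt = √(Z_0·R_L) = √(50 × 249) = √12450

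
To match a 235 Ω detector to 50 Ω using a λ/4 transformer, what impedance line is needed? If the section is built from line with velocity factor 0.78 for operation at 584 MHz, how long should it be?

Z_qwt = √(Z_0·R_L) = √(50 × 235) = √11750
λ = 0.78·c/f = 0.401 m, so l = λ/4 = 0.1 m

Z_qwt ≈ 108 Ω; length ≈ 10 cm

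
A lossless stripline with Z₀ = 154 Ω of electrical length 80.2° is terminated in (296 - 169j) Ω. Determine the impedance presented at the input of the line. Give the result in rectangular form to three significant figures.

tan(βl) = tan(80.2°) = 5.79
Z_in = Z_0·(Z_L + jZ_0·tanβl)/(Z_0 + jZ_L·tanβl)
     = 154·(296 + j723)/(1130 + j1710)

Z_in ≈ 57.4 + j11.4 Ω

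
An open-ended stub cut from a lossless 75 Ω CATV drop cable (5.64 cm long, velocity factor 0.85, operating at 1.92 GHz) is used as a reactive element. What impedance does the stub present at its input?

Z_in ≈ +j146 Ω

λ = v/f = 0.85·c / 1.92 GHz = 0.133 m
βl = 2π·l/λ = 2π × 0.425 = 153°
tan(βl) = -0.512
For an open-ended stub, Z_in = −jZ_0·cot(βl) = −jZ_0/tan(βl)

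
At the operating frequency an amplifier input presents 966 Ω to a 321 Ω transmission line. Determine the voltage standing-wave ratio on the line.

For a purely resistive load, VSWR = R_L/Z_0 or Z_0/R_L (whichever > 1) = 966/321

VSWR ≈ 3.01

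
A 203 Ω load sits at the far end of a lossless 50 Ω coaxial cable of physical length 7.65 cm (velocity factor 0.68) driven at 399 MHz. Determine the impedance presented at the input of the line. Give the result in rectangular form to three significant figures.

λ = v/f = 0.68·c / 399 MHz = 0.511 m
βl = 2π·l/λ = 2π × 0.15 = 53.9°
tan(βl) = tan(53.9°) = 1.37
Z_in = Z_0·(Z_L + jZ_0·tanβl)/(Z_0 + jZ_L·tanβl)
     = 50·(203 + j68.5)/(50 + j278)

Z_in ≈ 18.3 − j33.2 Ω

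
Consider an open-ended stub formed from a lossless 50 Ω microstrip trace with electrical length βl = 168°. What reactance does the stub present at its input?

X_in ≈ 235 Ω (inductive)

tan(βl) = -0.213
For an open-ended stub, Z_in = −jZ_0·cot(βl) = −jZ_0/tan(βl)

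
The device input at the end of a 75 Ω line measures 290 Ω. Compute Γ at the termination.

Γ = 0.589

Γ = (Z_L − Z_0)/(Z_L + Z_0) = (290 − 75)/(290 + 75) = 215/365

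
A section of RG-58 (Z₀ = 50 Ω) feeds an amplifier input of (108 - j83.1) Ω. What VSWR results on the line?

Γ = (Z_L − Z_0)/(Z_L + Z_0) = (58 − j83.1)/(158 − j83.1)
|Γ| = 101/179 = 0.568
VSWR = (1 + |Γ|)/(1 − |Γ|) = 1.57/0.432

VSWR ≈ 3.63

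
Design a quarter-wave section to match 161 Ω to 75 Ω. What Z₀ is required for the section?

Z_qwt = √(Z_0·R_L) = √(75 × 161) = √12080

Z_qwt ≈ 110 Ω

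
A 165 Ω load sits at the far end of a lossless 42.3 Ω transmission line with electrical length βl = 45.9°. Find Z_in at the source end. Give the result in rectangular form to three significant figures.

Z_in ≈ 19.8 − j36.1 Ω

tan(βl) = tan(45.9°) = 1.03
Z_in = Z_0·(Z_L + jZ_0·tanβl)/(Z_0 + jZ_L·tanβl)
     = 42.3·(165 + j43.7)/(42.3 + j170)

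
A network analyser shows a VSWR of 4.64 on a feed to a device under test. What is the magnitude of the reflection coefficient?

|Γ| ≈ 0.645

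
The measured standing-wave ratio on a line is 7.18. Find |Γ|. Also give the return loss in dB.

|Γ| ≈ 0.756; return loss ≈ 2.44 dB

|Γ| = (S − 1)/(S + 1) = (7.18 − 1)/(7.18 + 1) = 6.18/8.18
RL = −20·log₁₀|Γ| = −20·log₁₀(0.756)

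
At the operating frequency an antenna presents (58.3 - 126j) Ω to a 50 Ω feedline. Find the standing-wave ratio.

VSWR ≈ 7.33

Γ = (Z_L − Z_0)/(Z_L + Z_0) = (8.3 − j126)/(108.3 − j126)
|Γ| = 126/166 = 0.76
VSWR = (1 + |Γ|)/(1 − |Γ|) = 1.76/0.24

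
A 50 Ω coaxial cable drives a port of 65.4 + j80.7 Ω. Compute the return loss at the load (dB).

RL ≈ 4.68 dB

Γ = (15.4 + j80.7)/(115.4 + j80.7), |Γ| = 0.583
RL = −20·log₁₀|Γ| = −20·log₁₀(0.583)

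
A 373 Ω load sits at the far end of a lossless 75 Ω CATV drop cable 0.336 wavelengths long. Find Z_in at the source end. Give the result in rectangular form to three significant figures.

βl = 2π × 0.336 = 121°
tan(βl) = tan(121°) = -1.67
Z_in = Z_0·(Z_L + jZ_0·tanβl)/(Z_0 + jZ_L·tanβl)
     = 75·(373 − j125)/(75 − j622)

Z_in ≈ 20.2 + j42.6 Ω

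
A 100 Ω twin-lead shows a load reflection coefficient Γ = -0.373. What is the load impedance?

Z_L ≈ 45.7 Ω

Z_L = Z_0·(1 + Γ)/(1 − Γ) = 100·(0.627)/(1.37)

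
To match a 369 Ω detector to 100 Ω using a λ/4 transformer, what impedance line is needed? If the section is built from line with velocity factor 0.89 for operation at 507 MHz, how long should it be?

Z_qwt ≈ 192 Ω; length ≈ 13.2 cm

Z_qwt = √(Z_0·R_L) = √(100 × 369) = √36900
λ = 0.89·c/f = 0.527 m, so l = λ/4 = 0.132 m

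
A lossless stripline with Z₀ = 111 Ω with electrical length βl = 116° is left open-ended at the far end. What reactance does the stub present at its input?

tan(βl) = -2.05
For an open-ended stub, Z_in = −jZ_0·cot(βl) = −jZ_0/tan(βl)

X_in ≈ 54.1 Ω (inductive)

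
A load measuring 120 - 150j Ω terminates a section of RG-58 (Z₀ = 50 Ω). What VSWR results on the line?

Γ = (Z_L − Z_0)/(Z_L + Z_0) = (70 − j150)/(170 − j150)
|Γ| = 166/227 = 0.73
VSWR = (1 + |Γ|)/(1 − |Γ|) = 1.73/0.27

VSWR ≈ 6.41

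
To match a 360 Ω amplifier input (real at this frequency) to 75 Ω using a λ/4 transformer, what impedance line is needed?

Z_qwt = √(Z_0·R_L) = √(75 × 360) = √27000

Z_qwt ≈ 164 Ω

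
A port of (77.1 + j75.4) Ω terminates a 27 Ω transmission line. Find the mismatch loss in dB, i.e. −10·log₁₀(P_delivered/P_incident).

mismatch loss ≈ 2.98 dB

Γ = (50.1 + j75.4)/(104.1 + j75.4), |Γ| = 0.704
|Γ|² = 0.496, so P_del/P_inc = 1 − |Γ|² = 0.504
ML = −10·log₁₀(1 − |Γ|²)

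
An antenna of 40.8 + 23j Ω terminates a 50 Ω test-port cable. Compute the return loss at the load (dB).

Γ = (-9.2 + j23)/(90.8 + j23), |Γ| = 0.264
RL = −20·log₁₀|Γ| = −20·log₁₀(0.264)

RL ≈ 11.6 dB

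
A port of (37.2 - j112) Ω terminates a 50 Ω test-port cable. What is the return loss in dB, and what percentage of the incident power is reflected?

RL ≈ 2 dB; 63.1% of incident power reflected

Γ = (-12.8 − j112)/(87.2 − j112), |Γ| = 0.794
RL = −20·log₁₀(0.794) = 2 dB
P_refl/P_inc = |Γ|² = 0.631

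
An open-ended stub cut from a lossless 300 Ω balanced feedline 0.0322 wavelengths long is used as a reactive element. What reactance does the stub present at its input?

X_in ≈ -1460 Ω (capacitive)

βl = 2π × 0.0322 = 11.6°
tan(βl) = 0.205
For an open-ended stub, Z_in = −jZ_0·cot(βl) = −jZ_0/tan(βl)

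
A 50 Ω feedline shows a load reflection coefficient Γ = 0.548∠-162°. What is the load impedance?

Z_L ≈ 14.9 − j7.23 Ω

Z_L = Z_0·(1 + Γ)/(1 − Γ) = 50·(0.479 − j0.169)/(1.52 + j0.169)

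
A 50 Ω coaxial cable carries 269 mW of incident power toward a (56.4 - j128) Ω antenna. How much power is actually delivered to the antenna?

|Γ| = |(6.4 − j128)/(106.4 − j128)| = 0.77
|Γ|² = 0.593
P_refl = |Γ|²·P_inc = 159 mW, P_del = (1 − |Γ|²)·P_inc = 110 mW

P_delivered ≈ 110 mW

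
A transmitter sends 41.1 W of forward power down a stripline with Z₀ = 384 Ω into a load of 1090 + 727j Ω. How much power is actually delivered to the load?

|Γ| = |(706 + j727)/(1474 + j727)| = 0.617
|Γ|² = 0.38
P_refl = |Γ|²·P_inc = 15.6 W, P_del = (1 − |Γ|²)·P_inc = 25.5 W

P_delivered ≈ 25.5 W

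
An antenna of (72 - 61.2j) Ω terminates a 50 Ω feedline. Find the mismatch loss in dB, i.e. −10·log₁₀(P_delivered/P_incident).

mismatch loss ≈ 1.12 dB

Γ = (22 − j61.2)/(122 − j61.2), |Γ| = 0.476
|Γ|² = 0.227, so P_del/P_inc = 1 − |Γ|² = 0.773
ML = −10·log₁₀(1 − |Γ|²)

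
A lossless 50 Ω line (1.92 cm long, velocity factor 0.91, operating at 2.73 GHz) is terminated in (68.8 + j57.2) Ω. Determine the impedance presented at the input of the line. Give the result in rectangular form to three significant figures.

λ = v/f = 0.91·c / 2.73 GHz = 0.1 m
βl = 2π·l/λ = 2π × 0.192 = 69.1°
tan(βl) = tan(69.1°) = 2.62
Z_in = Z_0·(Z_L + jZ_0·tanβl)/(Z_0 + jZ_L·tanβl)
     = 50·(68.8 + j188)/(-99.9 + j180)

Z_in ≈ 31.8 − j36.7 Ω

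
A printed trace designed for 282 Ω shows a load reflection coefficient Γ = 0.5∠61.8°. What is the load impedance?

Z_L ≈ 272 + j320 Ω

Z_L = Z_0·(1 + Γ)/(1 − Γ) = 282·(1.24 + j0.441)/(0.764 − j0.441)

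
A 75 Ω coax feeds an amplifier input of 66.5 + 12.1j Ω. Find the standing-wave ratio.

VSWR ≈ 1.23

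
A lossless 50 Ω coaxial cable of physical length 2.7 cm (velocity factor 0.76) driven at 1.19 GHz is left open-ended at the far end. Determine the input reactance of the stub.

λ = v/f = 0.76·c / 1.19 GHz = 0.192 m
βl = 2π·l/λ = 2π × 0.141 = 50.7°
tan(βl) = 1.22
For an open-ended stub, Z_in = −jZ_0·cot(βl) = −jZ_0/tan(βl)

X_in ≈ -40.9 Ω (capacitive)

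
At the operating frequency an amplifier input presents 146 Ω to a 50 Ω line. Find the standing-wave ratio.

For a purely resistive load, VSWR = R_L/Z_0 or Z_0/R_L (whichever > 1) = 146/50

VSWR ≈ 2.92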